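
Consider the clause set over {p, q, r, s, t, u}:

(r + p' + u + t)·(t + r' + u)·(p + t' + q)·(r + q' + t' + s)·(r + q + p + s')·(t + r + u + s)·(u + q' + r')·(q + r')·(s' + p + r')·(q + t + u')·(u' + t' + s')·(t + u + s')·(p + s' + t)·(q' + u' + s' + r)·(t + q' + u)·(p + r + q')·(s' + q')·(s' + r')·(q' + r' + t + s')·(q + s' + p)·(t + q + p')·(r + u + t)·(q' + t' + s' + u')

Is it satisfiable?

Yes, satisfiable

Try q = 1.
From the singleton clause (s'), s = 0.
Try r = 1.
From the singleton clause (u), u = 1.
No clause remains; p, t are free.
A satisfying assignment: p ↦ 1, q ↦ 1, r ↦ 1, s ↦ 0, t ↦ 1, u ↦ 1.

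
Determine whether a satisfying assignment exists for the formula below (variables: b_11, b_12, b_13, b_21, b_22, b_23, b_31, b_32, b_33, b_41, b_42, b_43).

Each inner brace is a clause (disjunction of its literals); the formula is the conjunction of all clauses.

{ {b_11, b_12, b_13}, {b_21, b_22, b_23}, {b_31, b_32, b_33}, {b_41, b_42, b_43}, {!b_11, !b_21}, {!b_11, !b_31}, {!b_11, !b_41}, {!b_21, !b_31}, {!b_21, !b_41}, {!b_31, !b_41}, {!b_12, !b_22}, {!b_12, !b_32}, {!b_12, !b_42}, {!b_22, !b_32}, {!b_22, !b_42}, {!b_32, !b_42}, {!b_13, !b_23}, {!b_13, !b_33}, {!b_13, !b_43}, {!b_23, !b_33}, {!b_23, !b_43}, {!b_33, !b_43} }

Case b_11 = false:
Case b_12 = true:
(!b_22) alone gives b_22 = false.
(!b_32) alone gives b_32 = false.
(!b_42) alone gives b_42 = false.
Case b_21 = true:
(!b_31) alone gives b_31 = false.
(b_33) alone gives b_33 = true.
(!b_41) alone gives b_41 = false.
(b_43) alone gives b_43 = true.
Now (!b_43) is unsatisfied and unit — conflict.
That branch fails; take b_21 = false instead.
(b_23) alone gives b_23 = true.
(!b_13) alone gives b_13 = false.
(!b_33) alone gives b_33 = false.
(b_31) alone gives b_31 = true.
(!b_41) alone gives b_41 = false.
(b_43) alone gives b_43 = true.
Now (!b_43) is unsatisfied and unit — conflict.
Both values of b_21 lead to a conflict.
That branch fails; take b_12 = false instead.
(b_13) alone gives b_13 = true.
(!b_23) alone gives b_23 = false.
(!b_33) alone gives b_33 = false.
(!b_43) alone gives b_43 = false.
Case b_21 = true:
(!b_31) alone gives b_31 = false.
(b_32) alone gives b_32 = true.
(!b_41) alone gives b_41 = false.
(b_42) alone gives b_42 = true.
Now (!b_42) is unsatisfied and unit — conflict.
That branch fails; take b_21 = false instead.
(b_22) alone gives b_22 = true.
(!b_32) alone gives b_32 = false.
(b_31) alone gives b_31 = true.
(!b_41) alone gives b_41 = false.
(b_42) alone gives b_42 = true.
Now (!b_42) is unsatisfied and unit — conflict.
Both values of b_21 lead to a conflict.
Both values of b_12 lead to a conflict.
That branch fails; take b_11 = true instead.
(!b_21) alone gives b_21 = false.
(!b_31) alone gives b_31 = false.
(!b_41) alone gives b_41 = false.
Case b_22 = true:
(!b_12) alone gives b_12 = false.
(!b_32) alone gives b_32 = false.
(b_33) alone gives b_33 = true.
(!b_42) alone gives b_42 = false.
(b_43) alone gives b_43 = true.
Now (!b_43) is unsatisfied and unit — conflict.
That branch fails; take b_22 = false instead.
(b_23) alone gives b_23 = true.
(!b_13) alone gives b_13 = false.
(!b_33) alone gives b_33 = false.
(b_32) alone gives b_32 = true.
(!b_12) alone gives b_12 = false.
(!b_42) alone gives b_42 = false.
(b_43) alone gives b_43 = true.
Now (!b_43) is unsatisfied and unit — conflict.
Both values of b_22 lead to a conflict.
Both values of b_11 lead to a conflict.
No assignment satisfies every clause.

Unsatisfiable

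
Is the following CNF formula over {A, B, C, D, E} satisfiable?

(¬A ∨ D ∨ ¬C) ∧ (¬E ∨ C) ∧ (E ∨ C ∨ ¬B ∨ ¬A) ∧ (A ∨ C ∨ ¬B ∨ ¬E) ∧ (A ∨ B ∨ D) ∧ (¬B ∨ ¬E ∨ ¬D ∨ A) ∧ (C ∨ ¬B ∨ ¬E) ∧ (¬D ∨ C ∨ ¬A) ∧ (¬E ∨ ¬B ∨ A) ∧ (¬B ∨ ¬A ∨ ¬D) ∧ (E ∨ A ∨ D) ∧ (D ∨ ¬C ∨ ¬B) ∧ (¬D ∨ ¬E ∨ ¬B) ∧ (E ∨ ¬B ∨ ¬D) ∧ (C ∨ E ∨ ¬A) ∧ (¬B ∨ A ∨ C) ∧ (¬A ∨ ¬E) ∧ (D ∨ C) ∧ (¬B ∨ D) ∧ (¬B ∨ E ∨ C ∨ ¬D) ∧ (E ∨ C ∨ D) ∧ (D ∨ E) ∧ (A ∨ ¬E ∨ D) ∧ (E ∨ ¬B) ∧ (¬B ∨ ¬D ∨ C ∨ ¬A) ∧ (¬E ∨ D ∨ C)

Suppose E = False.
The clause (D) is unit, so D = True.
The clause (¬B) is unit, so B = False.
Suppose C = True.
Every clause is now satisfied; A is unconstrained.
A satisfying assignment: A: True,  B: False,  C: True,  D: True,  E: False.

Yes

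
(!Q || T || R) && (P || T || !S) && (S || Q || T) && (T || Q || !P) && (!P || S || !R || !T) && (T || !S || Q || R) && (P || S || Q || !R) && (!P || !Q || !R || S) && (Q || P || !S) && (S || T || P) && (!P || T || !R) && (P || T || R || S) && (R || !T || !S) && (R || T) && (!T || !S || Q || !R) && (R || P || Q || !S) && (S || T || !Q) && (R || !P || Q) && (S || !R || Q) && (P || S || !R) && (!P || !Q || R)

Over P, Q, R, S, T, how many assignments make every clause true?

There are 2^5 = 32 truth assignments over (P, Q, R, S, T).
Split on R. With R = true, the clauses containing R are satisfied and !R drops from the rest; 2 of the 2^4 = 16 assignments to the other variables satisfy what remains.
With R = false, by the same count on the reduced clause set, 2 assignments work.
(One model: P=F, Q=F, R=F, S=F, T=T.)
Total: 2 + 2 = 4.

4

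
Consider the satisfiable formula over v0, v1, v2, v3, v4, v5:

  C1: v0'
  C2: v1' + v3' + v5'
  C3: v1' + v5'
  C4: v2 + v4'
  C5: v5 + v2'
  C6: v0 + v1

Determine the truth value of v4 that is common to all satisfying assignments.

Suppose v4 = 1.
From the singleton clause (v0'), v0 = 0.
From the singleton clause (v2), v2 = 1.
From the singleton clause (v5), v5 = 1.
From the singleton clause (v1'), v1 = 0.
That conflicts with the unit clause (v1).
So every satisfying assignment has v4 = False.

False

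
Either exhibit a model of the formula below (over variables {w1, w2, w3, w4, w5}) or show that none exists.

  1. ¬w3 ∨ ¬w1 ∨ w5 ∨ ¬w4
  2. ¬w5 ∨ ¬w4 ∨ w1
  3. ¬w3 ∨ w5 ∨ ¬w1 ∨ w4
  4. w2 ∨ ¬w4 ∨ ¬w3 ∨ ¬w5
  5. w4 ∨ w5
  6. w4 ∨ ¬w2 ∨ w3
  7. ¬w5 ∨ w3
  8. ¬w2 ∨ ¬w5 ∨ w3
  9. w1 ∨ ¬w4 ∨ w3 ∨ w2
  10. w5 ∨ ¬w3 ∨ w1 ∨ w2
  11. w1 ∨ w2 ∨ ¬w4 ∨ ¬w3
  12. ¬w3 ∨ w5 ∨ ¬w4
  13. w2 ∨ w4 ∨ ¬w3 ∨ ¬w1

Branch on w4: set w4 = True.
Branch on w5: set w5 = False.
Unit clause (¬w3) forces w3 = False.
Branch on w1: set w1 = True.
Every clause is now satisfied; w2 is unconstrained.

w1=True, w2=False, w3=False, w4=True, w5=False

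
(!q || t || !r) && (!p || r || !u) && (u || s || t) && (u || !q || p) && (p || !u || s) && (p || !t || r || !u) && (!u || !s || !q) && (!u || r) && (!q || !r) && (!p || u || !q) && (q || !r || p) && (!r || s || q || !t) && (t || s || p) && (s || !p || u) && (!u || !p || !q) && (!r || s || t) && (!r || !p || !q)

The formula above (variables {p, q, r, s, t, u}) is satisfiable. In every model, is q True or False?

Suppose q = true.
(!r) alone gives r = false.
(!u) alone gives u = false.
(p) alone gives p = true.
Now (!p) is unsatisfied and unit — conflict.
So every satisfying assignment has q = False.

False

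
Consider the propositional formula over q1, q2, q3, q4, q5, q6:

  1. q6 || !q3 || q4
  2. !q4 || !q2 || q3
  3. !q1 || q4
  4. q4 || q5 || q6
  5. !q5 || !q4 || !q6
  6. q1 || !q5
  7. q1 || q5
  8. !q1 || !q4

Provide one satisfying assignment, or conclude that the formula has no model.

Branch on q1: set q1 = false.
Unit clause (!q5) forces q5 = false.
That conflicts with the unit clause (q5).
That branch fails; take q1 = true instead.
Unit clause (q4) forces q4 = true.
That conflicts with the unit clause (!q4).
Either choice for q1 ends in contradiction.

UNSATISFIABLE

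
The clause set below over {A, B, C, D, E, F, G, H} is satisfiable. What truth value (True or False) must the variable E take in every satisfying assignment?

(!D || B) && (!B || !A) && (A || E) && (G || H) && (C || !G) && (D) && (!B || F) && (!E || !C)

True

Suppose E = false.
Unit clause (A) forces A = true.
Unit clause (!B) forces B = false.
Unit clause (!D) forces D = false.
But (D) is also a unit clause — contradiction.
So every satisfying assignment has E = True.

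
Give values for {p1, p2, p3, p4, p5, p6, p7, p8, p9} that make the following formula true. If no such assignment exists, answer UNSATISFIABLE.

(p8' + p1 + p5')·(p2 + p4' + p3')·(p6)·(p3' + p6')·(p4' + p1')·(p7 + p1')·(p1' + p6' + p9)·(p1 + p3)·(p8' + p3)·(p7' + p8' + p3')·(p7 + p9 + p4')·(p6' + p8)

(p6) alone gives p6 = 1.
(p3') alone gives p3 = 0.
(p1) alone gives p1 = 1.
(p4') alone gives p4 = 0.
(p7) alone gives p7 = 1.
(p9) alone gives p9 = 1.
(p8') alone gives p8 = 0.
But (p8) is also a unit clause — contradiction.

UNSATISFIABLE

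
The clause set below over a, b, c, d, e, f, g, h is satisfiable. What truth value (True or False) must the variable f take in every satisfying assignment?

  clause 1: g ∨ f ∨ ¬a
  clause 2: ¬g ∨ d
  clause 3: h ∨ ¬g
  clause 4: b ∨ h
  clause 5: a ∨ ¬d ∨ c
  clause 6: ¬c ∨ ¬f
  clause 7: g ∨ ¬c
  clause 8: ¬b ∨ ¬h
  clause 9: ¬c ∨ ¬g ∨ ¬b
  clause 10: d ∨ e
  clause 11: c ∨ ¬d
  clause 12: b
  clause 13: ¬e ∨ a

Suppose f = False.
From the singleton clause (b), b = True.
From the singleton clause (¬h), h = False.
From the singleton clause (¬g), g = False.
From the singleton clause (¬a), a = False.
From the singleton clause (¬c), c = False.
From the singleton clause (¬d), d = False.
From the singleton clause (e), e = True.
That conflicts with the unit clause (¬e).
So every satisfying assignment has f = True.

True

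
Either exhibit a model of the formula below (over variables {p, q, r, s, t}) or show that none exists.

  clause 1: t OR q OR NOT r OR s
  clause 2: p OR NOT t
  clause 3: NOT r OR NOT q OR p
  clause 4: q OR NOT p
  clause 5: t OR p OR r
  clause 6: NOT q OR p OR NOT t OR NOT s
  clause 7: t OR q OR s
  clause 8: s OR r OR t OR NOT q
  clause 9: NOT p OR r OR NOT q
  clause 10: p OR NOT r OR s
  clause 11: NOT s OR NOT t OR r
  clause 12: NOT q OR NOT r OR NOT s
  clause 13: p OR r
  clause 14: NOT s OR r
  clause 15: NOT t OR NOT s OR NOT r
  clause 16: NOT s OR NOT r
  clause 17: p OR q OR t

p: true; q: true; r: true; s: false; t: false

Branch on p: set p = true.
Unit clause (q) forces q = true.
Unit clause (r) forces r = true.
Unit clause (NOT s) forces s = false.
No clause remains; t is free.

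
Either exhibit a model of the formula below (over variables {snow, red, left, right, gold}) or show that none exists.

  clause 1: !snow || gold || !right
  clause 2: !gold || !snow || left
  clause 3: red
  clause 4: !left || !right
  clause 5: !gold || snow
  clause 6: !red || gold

(red) alone gives red = true.
(gold) alone gives gold = true.
(snow) alone gives snow = true.
(left) alone gives left = true.
(!right) alone gives right = false.
Every clause now holds.

snow ↦ true, red ↦ true, left ↦ true, right ↦ false, gold ↦ true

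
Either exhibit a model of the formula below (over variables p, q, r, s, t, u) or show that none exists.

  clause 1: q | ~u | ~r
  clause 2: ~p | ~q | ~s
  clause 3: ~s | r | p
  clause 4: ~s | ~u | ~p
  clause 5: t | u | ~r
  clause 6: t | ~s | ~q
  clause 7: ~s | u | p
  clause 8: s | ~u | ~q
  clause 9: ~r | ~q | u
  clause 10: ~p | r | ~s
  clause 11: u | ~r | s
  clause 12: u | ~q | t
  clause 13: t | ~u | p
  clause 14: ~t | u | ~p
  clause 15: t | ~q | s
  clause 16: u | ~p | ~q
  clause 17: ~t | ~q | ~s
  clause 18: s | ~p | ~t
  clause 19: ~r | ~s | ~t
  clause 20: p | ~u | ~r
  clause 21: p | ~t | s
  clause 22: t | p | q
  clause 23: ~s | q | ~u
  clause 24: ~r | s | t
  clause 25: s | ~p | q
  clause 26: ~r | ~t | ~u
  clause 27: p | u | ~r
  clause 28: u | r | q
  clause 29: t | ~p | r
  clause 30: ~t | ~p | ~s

Branch on q: set q = 1.
Branch on p: set p = 0.
Branch on s: set s = 0.
(~u) alone gives u = 0.
(~r) alone gives r = 0.
(t) alone gives t = 1.
That conflicts with the unit clause (~t).
Undo s and try s = 1.
(r) alone gives r = 1.
(t) alone gives t = 1.
That conflicts with the unit clause (~t).
Neither s = 1 nor s = 0 works.
Undo p and try p = 1.
(~s) alone gives s = 0.
(~u) alone gives u = 0.
That conflicts with the unit clause (u).
Neither p = 1 nor p = 0 works.
Undo q and try q = 0.
Branch on u: set u = 0.
(r) alone gives r = 1.
(t) alone gives t = 1.
(s) alone gives s = 1.
That conflicts with the unit clause (~s).
Undo u and try u = 1.
(~r) alone gives r = 0.
(~s) alone gives s = 0.
(~p) alone gives p = 0.
(t) alone gives t = 1.
That conflicts with the unit clause (~t).
Neither u = 1 nor u = 0 works.
Neither q = 1 nor q = 0 works.

UNSATISFIABLE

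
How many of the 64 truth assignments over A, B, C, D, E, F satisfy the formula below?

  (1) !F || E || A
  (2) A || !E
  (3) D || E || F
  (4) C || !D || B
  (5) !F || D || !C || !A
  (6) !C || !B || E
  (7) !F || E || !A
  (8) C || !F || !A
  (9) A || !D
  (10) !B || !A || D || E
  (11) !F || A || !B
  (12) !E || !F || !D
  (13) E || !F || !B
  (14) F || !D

There are 2^6 = 64 truth assignments over (A, B, C, D, E, F).
Split on B. With B = true, the clauses containing B are satisfied and !B drops from the rest; 2 of the 2^5 = 32 assignments to the other variables satisfy what remains.
With B = false, by the same count on the reduced clause set, 2 assignments work.
Total: 2 + 2 = 4.

4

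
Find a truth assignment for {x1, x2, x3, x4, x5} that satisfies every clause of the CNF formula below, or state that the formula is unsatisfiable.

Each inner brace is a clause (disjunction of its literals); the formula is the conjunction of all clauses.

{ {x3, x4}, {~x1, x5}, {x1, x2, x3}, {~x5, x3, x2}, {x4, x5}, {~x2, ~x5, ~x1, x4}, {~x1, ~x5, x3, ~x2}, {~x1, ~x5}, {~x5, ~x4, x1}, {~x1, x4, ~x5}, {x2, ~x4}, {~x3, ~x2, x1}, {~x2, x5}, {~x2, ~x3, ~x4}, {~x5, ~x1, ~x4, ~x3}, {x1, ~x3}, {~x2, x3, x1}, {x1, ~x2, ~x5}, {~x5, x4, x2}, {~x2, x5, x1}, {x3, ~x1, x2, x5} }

UNSATISFIABLE

Case x3 = 1:
The clause (x1) is unit, so x1 = 1.
The clause (x5) is unit, so x5 = 1.
But (~x5) is also a unit clause — contradiction.
So x3 must be the other value — set x3 = 0.
The clause (x4) is unit, so x4 = 1.
The clause (x2) is unit, so x2 = 1.
The clause (x5) is unit, so x5 = 1.
The clause (~x1) is unit, so x1 = 0.
But (x1) is also a unit clause — contradiction.
Both values of x3 lead to a conflict.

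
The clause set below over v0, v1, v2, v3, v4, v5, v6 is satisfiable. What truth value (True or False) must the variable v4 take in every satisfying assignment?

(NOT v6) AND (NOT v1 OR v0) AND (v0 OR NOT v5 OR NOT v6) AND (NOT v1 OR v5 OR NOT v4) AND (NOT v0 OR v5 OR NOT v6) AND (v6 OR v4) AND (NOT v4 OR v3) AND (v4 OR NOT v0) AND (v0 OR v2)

Suppose v4 = false.
From the singleton clause (NOT v6), v6 = false.
Now (v6) is unsatisfied and unit — conflict.
So every satisfying assignment has v4 = True.

True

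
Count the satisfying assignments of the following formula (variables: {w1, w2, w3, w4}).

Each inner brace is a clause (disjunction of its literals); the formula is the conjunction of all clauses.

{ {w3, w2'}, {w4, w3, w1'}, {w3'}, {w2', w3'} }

3

There are 2^4 = 16 truth assignments over (w1, w2, w3, w4).
Check each against the 4 clauses (columns in the order w1, w2, w3, w4):
  F F F F  ✓ satisfies all
  F F F T  ✓ satisfies all
  F F T F  ✗ fails (w3')
  F F T T  ✗ fails (w3')
  F T F F  ✗ fails (w3 + w2')
  F T F T  ✗ fails (w3 + w2')
  F T T F  ✗ fails (w3')
  F T T T  ✗ fails (w3')
  T F F F  ✗ fails (w4 + w3 + w1')
  T F F T  ✓ satisfies all
  T F T F  ✗ fails (w3')
  T F T T  ✗ fails (w3')
  T T F F  ✗ fails (w3 + w2')
  T T F T  ✗ fails (w3 + w2')
  T T T F  ✗ fails (w3')
  T T T T  ✗ fails (w3')
3 of the 16 rows are models.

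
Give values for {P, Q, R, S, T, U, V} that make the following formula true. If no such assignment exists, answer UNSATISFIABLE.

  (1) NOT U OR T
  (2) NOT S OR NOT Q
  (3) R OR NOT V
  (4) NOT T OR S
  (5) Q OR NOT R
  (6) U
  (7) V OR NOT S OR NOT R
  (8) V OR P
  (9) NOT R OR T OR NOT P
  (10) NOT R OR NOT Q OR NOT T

Unit clause (U) forces U = true.
Unit clause (T) forces T = true.
Unit clause (S) forces S = true.
Unit clause (NOT Q) forces Q = false.
Unit clause (NOT R) forces R = false.
Unit clause (NOT V) forces V = false.
Unit clause (P) forces P = true.
All clauses are satisfied.

P: true,  Q: false,  R: false,  S: true,  T: true,  U: true,  V: false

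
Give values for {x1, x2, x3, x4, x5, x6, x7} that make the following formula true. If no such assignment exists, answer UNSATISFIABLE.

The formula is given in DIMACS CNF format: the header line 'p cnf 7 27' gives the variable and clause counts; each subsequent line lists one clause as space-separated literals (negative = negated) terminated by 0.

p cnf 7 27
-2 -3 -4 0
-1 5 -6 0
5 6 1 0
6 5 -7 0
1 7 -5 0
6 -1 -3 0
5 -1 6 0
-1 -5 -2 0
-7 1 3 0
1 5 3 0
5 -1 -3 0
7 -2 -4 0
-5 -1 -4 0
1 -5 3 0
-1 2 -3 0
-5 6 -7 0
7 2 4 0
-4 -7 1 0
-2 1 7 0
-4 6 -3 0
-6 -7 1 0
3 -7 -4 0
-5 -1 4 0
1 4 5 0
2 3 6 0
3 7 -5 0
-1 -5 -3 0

Branch on x2: set x2 = False.
Branch on x1: set x1 = False.
Branch on x5: set x5 = False.
(x6) alone gives x6 = True.
(x3) alone gives x3 = True.
(¬x7) alone gives x7 = False.
(x4) alone gives x4 = True.
Every clause now holds.

x1 ↦ False, x2 ↦ False, x3 ↦ True, x4 ↦ True, x5 ↦ False, x6 ↦ True, x7 ↦ False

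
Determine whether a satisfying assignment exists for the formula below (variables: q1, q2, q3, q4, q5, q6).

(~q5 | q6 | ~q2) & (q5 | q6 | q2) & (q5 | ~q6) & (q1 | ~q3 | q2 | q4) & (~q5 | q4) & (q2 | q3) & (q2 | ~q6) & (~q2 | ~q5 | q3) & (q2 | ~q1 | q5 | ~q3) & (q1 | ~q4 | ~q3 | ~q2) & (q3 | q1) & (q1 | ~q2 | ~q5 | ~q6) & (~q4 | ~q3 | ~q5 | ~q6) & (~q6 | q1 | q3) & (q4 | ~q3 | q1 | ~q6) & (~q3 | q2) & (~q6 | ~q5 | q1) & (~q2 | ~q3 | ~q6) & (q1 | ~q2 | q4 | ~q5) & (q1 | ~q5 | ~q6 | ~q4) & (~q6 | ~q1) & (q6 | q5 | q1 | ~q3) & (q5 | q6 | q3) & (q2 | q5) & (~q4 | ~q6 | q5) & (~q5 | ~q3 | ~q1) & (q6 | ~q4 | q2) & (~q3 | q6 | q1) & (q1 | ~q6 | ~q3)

Yes, satisfiable

Case q5 = 0:
From the singleton clause (~q6), q6 = 0.
From the singleton clause (q2), q2 = 1.
From the singleton clause (q3), q3 = 1.
From the singleton clause (q1), q1 = 1.
Every clause is now satisfied; q4 is unconstrained.
A satisfying assignment: q1 ↦ 1; q2 ↦ 1; q3 ↦ 1; q4 ↦ 1; q5 ↦ 0; q6 ↦ 0.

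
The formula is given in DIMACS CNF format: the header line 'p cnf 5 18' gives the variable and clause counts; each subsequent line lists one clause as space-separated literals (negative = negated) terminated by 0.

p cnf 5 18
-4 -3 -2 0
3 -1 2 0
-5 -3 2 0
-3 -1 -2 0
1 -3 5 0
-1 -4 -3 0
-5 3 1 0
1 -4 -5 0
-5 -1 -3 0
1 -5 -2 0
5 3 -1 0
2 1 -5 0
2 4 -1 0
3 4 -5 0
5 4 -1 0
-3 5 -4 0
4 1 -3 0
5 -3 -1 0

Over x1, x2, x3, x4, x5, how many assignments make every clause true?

5

There are 2^5 = 32 truth assignments over (x1, x2, x3, x4, x5).
Split on x3. With x3 = True, the clauses containing x3 are satisfied and ¬x3 drops from the rest; 0 of the 2^4 = 16 assignments to the other variables satisfy what remains.
With x3 = False, by the same count on the reduced clause set, 5 assignments work.
(One model: x1=F, x2=F, x3=F, x4=F, x5=F.)
Total: 0 + 5 = 5.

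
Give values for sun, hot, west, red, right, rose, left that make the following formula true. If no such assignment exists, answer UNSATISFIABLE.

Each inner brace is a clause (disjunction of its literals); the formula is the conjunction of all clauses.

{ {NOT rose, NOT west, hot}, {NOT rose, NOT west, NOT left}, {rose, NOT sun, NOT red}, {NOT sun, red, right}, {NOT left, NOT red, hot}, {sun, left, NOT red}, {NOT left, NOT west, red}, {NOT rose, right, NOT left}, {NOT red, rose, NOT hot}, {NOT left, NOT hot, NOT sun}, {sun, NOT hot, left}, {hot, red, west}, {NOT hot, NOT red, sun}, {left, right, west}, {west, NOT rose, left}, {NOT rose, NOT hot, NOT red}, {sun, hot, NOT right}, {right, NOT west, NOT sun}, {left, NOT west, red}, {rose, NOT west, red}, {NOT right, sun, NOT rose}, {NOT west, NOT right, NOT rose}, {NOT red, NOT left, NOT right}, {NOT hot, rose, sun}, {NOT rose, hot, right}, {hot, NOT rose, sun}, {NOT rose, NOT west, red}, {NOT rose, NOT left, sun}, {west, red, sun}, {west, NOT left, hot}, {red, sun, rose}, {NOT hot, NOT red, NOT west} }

sun ↦ true; hot ↦ true; west ↦ false; red ↦ false; right ↦ true; rose ↦ false; left ↦ false

Suppose rose = false.
Suppose sun = true.
The clause (NOT red) is unit, so red = false.
The clause (right) is unit, so right = true.
The clause (NOT west) is unit, so west = false.
The clause (hot) is unit, so hot = true.
The clause (NOT left) is unit, so left = false.
All clauses are satisfied.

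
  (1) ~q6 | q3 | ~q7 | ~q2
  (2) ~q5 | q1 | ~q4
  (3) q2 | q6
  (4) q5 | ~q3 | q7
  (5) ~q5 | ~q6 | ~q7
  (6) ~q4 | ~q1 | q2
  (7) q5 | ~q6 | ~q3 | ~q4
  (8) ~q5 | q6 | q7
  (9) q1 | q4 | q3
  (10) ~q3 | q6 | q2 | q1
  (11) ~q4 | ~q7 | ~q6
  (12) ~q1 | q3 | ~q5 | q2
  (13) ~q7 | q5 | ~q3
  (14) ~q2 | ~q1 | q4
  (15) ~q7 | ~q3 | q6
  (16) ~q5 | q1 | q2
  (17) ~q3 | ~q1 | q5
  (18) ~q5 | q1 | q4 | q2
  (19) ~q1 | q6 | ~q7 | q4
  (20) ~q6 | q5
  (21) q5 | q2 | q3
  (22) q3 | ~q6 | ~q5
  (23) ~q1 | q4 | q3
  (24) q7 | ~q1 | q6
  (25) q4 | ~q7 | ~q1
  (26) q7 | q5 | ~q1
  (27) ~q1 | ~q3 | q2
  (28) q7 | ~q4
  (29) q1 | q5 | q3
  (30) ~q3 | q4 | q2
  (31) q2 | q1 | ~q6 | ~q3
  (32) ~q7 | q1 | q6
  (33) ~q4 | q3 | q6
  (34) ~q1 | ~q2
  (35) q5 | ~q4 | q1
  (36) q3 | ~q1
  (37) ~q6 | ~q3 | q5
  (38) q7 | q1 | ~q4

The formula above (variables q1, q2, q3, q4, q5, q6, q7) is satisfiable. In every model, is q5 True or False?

Suppose q5 = 0.
(~q6) alone gives q6 = 0.
(q2) alone gives q2 = 1.
(~q1) alone gives q1 = 0.
(q3) alone gives q3 = 1.
(q7) alone gives q7 = 1.
That conflicts with the unit clause (~q7).
So every satisfying assignment has q5 = True.

True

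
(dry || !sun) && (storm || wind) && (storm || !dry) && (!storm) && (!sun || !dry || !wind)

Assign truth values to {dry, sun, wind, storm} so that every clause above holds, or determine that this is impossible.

The clause (!storm) is unit, so storm = false.
The clause (wind) is unit, so wind = true.
The clause (!dry) is unit, so dry = false.
The clause (!sun) is unit, so sun = false.
All clauses are satisfied.

dry=false,  sun=false,  wind=true,  storm=false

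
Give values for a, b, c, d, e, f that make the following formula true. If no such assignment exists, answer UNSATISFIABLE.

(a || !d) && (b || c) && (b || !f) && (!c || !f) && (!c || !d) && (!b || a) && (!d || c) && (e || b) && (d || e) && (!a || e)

Try a = true.
From the singleton clause (e), e = true.
Try b = true.
Try c = true.
From the singleton clause (!f), f = false.
From the singleton clause (!d), d = false.
All clauses are satisfied.

a: true,  b: true,  c: true,  d: false,  e: true,  f: false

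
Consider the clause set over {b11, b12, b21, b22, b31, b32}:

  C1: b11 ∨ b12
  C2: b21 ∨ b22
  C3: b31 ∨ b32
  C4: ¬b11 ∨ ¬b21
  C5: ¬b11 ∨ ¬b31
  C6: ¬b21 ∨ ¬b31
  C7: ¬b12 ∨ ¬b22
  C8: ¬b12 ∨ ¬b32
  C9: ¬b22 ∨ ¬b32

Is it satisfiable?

No

Branch on b11: set b11 = True.
From the singleton clause (¬b21), b21 = False.
From the singleton clause (b22), b22 = True.
From the singleton clause (¬b31), b31 = False.
From the singleton clause (b32), b32 = True.
But (¬b32) is also a unit clause — contradiction.
Undo b11 and try b11 = False.
From the singleton clause (b12), b12 = True.
From the singleton clause (¬b22), b22 = False.
From the singleton clause (b21), b21 = True.
From the singleton clause (¬b31), b31 = False.
From the singleton clause (b32), b32 = True.
But (¬b32) is also a unit clause — contradiction.
Neither b11 = True nor b11 = False works.
No assignment satisfies every clause.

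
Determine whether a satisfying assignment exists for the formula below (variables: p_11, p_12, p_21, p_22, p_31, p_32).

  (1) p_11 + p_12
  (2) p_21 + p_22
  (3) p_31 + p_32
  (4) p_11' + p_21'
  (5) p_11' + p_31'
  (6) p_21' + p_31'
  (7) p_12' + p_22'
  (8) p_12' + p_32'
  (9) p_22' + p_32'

Suppose p_11 = 1.
(p_21') alone gives p_21 = 0.
(p_22) alone gives p_22 = 1.
(p_31') alone gives p_31 = 0.
(p_32) alone gives p_32 = 1.
But (p_32') is also a unit clause — contradiction.
Undo p_11 and try p_11 = 0.
(p_12) alone gives p_12 = 1.
(p_22') alone gives p_22 = 0.
(p_21) alone gives p_21 = 1.
(p_31') alone gives p_31 = 0.
(p_32) alone gives p_32 = 1.
But (p_32') is also a unit clause — contradiction.
Both values of p_11 lead to a conflict.
No assignment satisfies every clause.

No, unsatisfiable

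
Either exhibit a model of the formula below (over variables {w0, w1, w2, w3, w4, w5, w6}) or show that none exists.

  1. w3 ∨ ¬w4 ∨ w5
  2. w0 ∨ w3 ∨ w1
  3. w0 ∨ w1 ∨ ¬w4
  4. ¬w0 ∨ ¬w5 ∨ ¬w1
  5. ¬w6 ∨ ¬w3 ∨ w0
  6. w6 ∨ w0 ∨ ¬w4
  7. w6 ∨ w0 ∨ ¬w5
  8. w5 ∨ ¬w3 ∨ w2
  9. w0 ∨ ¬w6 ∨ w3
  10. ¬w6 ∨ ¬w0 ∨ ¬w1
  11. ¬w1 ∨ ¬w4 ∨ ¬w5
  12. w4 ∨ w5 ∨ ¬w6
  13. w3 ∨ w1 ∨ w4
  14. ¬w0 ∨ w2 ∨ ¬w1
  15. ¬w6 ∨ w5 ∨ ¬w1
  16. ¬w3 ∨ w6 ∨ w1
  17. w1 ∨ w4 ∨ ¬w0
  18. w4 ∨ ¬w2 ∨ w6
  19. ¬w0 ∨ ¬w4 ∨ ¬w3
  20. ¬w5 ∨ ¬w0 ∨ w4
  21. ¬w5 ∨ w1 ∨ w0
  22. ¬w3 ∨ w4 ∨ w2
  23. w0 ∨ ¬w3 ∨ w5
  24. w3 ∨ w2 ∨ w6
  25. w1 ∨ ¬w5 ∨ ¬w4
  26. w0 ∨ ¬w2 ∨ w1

Branch on w3: set w3 = True.
Branch on w6: set w6 = False.
Unit clause (w1) forces w1 = True.
Branch on w0: set w0 = False.
Unit clause (¬w4) forces w4 = False.
Unit clause (¬w5) forces w5 = False.
Now (w5) is unsatisfied and unit — conflict.
Backtrack on w0: now try w0 = True.
Unit clause (¬w5) forces w5 = False.
Unit clause (w2) forces w2 = True.
Unit clause (w4) forces w4 = True.
Now (¬w4) is unsatisfied and unit — conflict.
Neither w0 = True nor w0 = False works.
Backtrack on w6: now try w6 = True.
Unit clause (w0) forces w0 = True.
Unit clause (¬w1) forces w1 = False.
Unit clause (w4) forces w4 = True.
Now (¬w4) is unsatisfied and unit — conflict.
Neither w6 = True nor w6 = False works.
Backtrack on w3: now try w3 = False.
Branch on w4: set w4 = False.
Unit clause (w1) forces w1 = True.
Branch on w0: set w0 = False.
Unit clause (¬w6) forces w6 = False.
Unit clause (¬w5) forces w5 = False.
Unit clause (¬w2) forces w2 = False.
Now (w2) is unsatisfied and unit — conflict.
Backtrack on w0: now try w0 = True.
Unit clause (¬w5) forces w5 = False.
Unit clause (¬w6) forces w6 = False.
Unit clause (w2) forces w2 = True.
Now (¬w2) is unsatisfied and unit — conflict.
Neither w0 = True nor w0 = False works.
Backtrack on w4: now try w4 = True.
Unit clause (w5) forces w5 = True.
Unit clause (¬w1) forces w1 = False.
Now (w1) is unsatisfied and unit — conflict.
Neither w4 = True nor w4 = False works.
Neither w3 = True nor w3 = False works.

UNSATISFIABLE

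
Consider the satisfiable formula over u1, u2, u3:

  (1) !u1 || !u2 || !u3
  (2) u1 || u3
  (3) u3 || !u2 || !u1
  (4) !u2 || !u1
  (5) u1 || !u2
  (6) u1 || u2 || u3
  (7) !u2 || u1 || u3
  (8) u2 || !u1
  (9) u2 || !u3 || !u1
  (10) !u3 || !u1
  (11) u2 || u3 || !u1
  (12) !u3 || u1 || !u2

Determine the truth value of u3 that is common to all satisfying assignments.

Suppose u3 = false.
The clause (u1) is unit, so u1 = true.
The clause (!u2) is unit, so u2 = false.
Now (u2) is unsatisfied and unit — conflict.
So every satisfying assignment has u3 = True.

True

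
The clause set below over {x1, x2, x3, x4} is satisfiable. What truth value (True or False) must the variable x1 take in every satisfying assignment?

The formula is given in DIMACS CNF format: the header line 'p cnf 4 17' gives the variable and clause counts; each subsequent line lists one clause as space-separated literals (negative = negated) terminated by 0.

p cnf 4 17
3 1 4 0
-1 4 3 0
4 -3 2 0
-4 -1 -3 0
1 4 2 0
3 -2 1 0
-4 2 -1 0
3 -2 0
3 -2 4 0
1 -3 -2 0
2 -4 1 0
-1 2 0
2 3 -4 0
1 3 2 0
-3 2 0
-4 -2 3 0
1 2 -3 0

Suppose x1 = False.
Case x3 = True:
(¬x2) alone gives x2 = False.
That conflicts with the unit clause (x2).
That branch fails; take x3 = False instead.
(x4) alone gives x4 = True.
(¬x2) alone gives x2 = False.
That conflicts with the unit clause (x2).
Either choice for x3 ends in contradiction.
So every satisfying assignment has x1 = True.

True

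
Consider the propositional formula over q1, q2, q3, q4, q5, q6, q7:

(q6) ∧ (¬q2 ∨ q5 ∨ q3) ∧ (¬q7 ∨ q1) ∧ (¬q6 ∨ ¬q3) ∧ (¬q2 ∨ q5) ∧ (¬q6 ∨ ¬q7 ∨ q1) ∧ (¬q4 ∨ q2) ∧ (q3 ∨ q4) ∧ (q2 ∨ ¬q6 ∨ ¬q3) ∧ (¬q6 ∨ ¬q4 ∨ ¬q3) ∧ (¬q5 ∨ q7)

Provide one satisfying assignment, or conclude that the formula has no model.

q1 ↦ True, q2 ↦ True, q3 ↦ False, q4 ↦ True, q5 ↦ True, q6 ↦ True, q7 ↦ True

From the singleton clause (q6), q6 = True.
From the singleton clause (¬q3), q3 = False.
From the singleton clause (q4), q4 = True.
From the singleton clause (q2), q2 = True.
From the singleton clause (q5), q5 = True.
From the singleton clause (q7), q7 = True.
From the singleton clause (q1), q1 = True.
This assignment satisfies each clause.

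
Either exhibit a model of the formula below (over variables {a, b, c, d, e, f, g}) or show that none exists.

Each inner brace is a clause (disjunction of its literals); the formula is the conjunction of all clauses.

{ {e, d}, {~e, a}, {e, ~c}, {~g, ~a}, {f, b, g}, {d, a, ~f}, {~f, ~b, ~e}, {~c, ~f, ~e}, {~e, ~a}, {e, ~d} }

Try e = 1.
The clause (a) is unit, so a = 1.
That conflicts with the unit clause (~a).
So e must be the other value — set e = 0.
The clause (d) is unit, so d = 1.
That conflicts with the unit clause (~d).
Both values of e lead to a conflict.

UNSATISFIABLE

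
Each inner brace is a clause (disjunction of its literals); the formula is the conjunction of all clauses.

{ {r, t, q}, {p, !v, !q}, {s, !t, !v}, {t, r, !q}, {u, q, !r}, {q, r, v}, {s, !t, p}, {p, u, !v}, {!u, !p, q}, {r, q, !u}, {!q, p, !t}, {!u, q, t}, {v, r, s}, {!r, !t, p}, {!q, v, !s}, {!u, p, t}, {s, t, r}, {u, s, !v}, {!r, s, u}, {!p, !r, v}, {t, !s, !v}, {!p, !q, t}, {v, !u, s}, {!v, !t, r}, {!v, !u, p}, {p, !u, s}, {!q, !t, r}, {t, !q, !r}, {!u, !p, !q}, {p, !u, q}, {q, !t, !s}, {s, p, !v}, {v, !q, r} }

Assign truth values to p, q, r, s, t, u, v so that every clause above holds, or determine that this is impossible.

p: true,  q: true,  r: true,  s: true,  t: true,  u: false,  v: true

Branch on r: set r = true.
Branch on u: set u = false.
Unit clause (q) forces q = true.
Unit clause (s) forces s = true.
Unit clause (v) forces v = true.
Unit clause (p) forces p = true.
Unit clause (t) forces t = true.
Every clause now holds.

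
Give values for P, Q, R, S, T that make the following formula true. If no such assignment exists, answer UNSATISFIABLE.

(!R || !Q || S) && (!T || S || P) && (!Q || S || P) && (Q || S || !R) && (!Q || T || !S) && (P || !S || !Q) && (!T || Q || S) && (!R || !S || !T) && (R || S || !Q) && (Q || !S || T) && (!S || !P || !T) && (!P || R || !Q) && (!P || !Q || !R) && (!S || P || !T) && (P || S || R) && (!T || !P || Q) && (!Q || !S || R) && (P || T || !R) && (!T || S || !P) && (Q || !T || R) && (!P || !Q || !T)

P=true; Q=false; R=false; S=false; T=false

Suppose R = false.
Suppose S = false.
The clause (!Q) is unit, so Q = false.
The clause (!T) is unit, so T = false.
The clause (P) is unit, so P = true.
Every clause now holds.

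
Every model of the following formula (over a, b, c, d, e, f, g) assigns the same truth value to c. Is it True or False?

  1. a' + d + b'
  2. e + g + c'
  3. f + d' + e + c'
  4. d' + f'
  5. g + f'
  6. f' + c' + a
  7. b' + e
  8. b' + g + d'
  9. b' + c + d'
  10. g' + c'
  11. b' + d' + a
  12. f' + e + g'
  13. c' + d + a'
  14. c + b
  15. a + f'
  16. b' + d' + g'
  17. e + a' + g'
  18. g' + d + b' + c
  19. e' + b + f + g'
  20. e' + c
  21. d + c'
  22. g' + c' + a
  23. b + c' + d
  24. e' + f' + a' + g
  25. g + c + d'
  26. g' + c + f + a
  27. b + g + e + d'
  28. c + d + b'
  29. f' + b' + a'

Suppose c = 0.
The clause (b) is unit, so b = 1.
The clause (e) is unit, so e = 1.
But (e') is also a unit clause — contradiction.
So every satisfying assignment has c = True.

True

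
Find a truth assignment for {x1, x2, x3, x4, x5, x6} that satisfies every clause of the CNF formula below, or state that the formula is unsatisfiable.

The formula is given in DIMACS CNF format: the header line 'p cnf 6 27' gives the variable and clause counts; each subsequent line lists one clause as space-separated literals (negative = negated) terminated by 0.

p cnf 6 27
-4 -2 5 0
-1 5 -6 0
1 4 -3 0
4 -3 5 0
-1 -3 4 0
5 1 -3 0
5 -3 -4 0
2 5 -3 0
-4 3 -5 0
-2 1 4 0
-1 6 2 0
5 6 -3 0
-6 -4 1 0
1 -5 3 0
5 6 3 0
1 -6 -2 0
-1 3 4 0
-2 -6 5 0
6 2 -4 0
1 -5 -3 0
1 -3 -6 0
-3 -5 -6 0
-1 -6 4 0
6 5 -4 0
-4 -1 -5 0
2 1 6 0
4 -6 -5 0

Suppose x4 = False.
Suppose x1 = False.
The clause (¬x3) is unit, so x3 = False.
The clause (¬x2) is unit, so x2 = False.
The clause (¬x5) is unit, so x5 = False.
The clause (x6) is unit, so x6 = True.
This assignment satisfies each clause.

x1=False,  x2=False,  x3=False,  x4=False,  x5=False,  x6=True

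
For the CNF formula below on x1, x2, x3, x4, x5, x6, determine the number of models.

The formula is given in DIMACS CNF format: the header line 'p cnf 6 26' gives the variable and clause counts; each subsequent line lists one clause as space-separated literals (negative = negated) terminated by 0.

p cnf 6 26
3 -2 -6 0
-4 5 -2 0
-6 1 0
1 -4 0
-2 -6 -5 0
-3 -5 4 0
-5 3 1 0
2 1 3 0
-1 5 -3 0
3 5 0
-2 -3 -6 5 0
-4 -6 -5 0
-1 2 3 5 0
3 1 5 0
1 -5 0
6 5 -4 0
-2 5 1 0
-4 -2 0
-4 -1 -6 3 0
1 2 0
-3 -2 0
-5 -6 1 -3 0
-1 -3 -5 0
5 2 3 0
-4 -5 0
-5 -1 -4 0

3

There are 2^6 = 64 truth assignments over (x1, x2, x3, x4, x5, x6).
Split on x3. With x3 = True, the clauses containing x3 are satisfied and ¬x3 drops from the rest; 0 of the 2^5 = 32 assignments to the other variables satisfy what remains.
With x3 = False, by the same count on the reduced clause set, 3 assignments work.
(One model: x1=T, x2=F, x3=F, x4=F, x5=T, x6=F.)
Total: 0 + 3 = 3.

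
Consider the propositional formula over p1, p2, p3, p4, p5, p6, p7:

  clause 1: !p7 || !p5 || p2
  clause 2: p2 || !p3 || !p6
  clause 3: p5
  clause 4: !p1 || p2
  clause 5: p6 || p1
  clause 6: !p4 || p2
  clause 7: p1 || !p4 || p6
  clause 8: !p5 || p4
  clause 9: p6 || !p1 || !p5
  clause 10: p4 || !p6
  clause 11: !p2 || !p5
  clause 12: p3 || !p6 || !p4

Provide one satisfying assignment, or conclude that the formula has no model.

From the singleton clause (p5), p5 = true.
From the singleton clause (p4), p4 = true.
From the singleton clause (p2), p2 = true.
But (!p2) is also a unit clause — contradiction.

UNSATISFIABLE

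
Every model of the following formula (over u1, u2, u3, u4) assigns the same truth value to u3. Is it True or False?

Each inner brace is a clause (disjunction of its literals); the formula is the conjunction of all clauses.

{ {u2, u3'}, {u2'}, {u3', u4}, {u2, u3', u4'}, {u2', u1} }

False

Suppose u3 = 1.
(u2) alone gives u2 = 1.
But (u2') is also a unit clause — contradiction.
So every satisfying assignment has u3 = False.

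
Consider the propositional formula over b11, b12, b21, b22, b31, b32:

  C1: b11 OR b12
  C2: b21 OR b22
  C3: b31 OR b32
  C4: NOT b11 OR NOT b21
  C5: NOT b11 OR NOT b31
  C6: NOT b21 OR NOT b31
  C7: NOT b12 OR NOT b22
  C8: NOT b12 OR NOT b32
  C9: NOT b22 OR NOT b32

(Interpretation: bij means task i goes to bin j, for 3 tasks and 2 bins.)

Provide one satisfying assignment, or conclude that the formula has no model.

UNSATISFIABLE

Case b11 = true:
(NOT b21) alone gives b21 = false.
(b22) alone gives b22 = true.
(NOT b31) alone gives b31 = false.
(b32) alone gives b32 = true.
That conflicts with the unit clause (NOT b32).
So b11 must be the other value — set b11 = false.
(b12) alone gives b12 = true.
(NOT b22) alone gives b22 = false.
(b21) alone gives b21 = true.
(NOT b31) alone gives b31 = false.
(b32) alone gives b32 = true.
That conflicts with the unit clause (NOT b32).
Neither b11 = true nor b11 = false works.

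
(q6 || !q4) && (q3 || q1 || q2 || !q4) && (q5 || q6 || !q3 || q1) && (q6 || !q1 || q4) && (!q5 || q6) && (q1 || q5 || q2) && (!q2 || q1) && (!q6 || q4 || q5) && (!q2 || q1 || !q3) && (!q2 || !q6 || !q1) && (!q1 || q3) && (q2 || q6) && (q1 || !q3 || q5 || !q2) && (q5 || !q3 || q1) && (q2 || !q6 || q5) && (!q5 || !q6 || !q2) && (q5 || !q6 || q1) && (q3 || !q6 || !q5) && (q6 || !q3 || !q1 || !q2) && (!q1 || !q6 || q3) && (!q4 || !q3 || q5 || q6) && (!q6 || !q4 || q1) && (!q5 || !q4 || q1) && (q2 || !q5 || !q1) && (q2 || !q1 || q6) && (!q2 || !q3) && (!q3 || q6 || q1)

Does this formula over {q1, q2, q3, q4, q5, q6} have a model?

Case q6 = true:
Case q2 = false:
From the singleton clause (q5), q5 = true.
From the singleton clause (q3), q3 = true.
From the singleton clause (!q1), q1 = false.
From the singleton clause (!q4), q4 = false.
All clauses are satisfied.
A satisfying assignment: q1=false, q2=false, q3=true, q4=false, q5=true, q6=true.

Yes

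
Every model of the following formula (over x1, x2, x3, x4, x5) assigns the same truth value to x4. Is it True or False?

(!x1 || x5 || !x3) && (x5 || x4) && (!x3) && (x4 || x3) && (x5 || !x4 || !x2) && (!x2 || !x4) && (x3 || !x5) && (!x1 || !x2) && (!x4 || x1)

True

Suppose x4 = false.
Unit clause (x5) forces x5 = true.
Unit clause (!x3) forces x3 = false.
But (x3) is also a unit clause — contradiction.
So every satisfying assignment has x4 = True.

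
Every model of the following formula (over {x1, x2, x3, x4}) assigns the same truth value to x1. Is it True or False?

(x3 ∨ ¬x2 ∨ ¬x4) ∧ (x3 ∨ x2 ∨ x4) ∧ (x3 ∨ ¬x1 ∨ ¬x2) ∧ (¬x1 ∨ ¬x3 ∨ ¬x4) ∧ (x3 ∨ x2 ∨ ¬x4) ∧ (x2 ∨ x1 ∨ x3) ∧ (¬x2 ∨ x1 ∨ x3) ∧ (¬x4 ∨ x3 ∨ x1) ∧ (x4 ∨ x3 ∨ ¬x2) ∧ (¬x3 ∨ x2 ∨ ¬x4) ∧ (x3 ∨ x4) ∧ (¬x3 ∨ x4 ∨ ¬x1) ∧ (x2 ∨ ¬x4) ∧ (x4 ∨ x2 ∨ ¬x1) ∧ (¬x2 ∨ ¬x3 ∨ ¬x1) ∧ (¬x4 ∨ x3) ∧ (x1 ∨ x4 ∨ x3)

Suppose x1 = True.
Case x3 = True:
(¬x4) alone gives x4 = False.
That conflicts with the unit clause (x4).
Backtrack on x3: now try x3 = False.
(¬x2) alone gives x2 = False.
(x4) alone gives x4 = True.
That conflicts with the unit clause (¬x4).
Both values of x3 lead to a conflict.
So every satisfying assignment has x1 = False.

False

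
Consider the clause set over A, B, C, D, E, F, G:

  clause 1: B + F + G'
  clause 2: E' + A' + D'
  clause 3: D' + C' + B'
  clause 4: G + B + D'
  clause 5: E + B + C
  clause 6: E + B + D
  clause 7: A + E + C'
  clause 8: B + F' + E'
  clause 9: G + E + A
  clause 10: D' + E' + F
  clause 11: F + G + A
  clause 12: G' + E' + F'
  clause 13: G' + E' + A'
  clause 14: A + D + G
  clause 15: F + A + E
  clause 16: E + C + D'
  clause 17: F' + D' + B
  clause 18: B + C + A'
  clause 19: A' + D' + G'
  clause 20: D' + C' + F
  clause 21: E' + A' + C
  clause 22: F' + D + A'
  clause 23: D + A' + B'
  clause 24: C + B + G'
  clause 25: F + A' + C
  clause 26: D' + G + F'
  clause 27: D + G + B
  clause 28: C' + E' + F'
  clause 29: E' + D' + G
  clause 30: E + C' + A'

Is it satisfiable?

Branch on B: set B = 1.
Branch on D: set D = 0.
The clause (A') is unit, so A = 0.
The clause (G) is unit, so G = 1.
Branch on E: set E = 1.
The clause (F') is unit, so F = 0.
No clause remains; C is free.
A satisfying assignment: A=0, B=1, C=0, D=0, E=1, F=0, G=1.

Satisfiable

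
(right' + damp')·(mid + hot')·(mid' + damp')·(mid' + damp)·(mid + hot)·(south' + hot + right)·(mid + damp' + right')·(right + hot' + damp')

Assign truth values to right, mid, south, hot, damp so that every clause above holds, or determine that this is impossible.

UNSATISFIABLE

Branch on right: set right = 0.
Branch on mid: set mid = 1.
(damp') alone gives damp = 0.
Now (damp) is unsatisfied and unit — conflict.
That branch fails; take mid = 0 instead.
(hot') alone gives hot = 0.
Now (hot) is unsatisfied and unit — conflict.
Both values of mid lead to a conflict.
That branch fails; take right = 1 instead.
(damp') alone gives damp = 0.
(mid') alone gives mid = 0.
(hot') alone gives hot = 0.
Now (hot) is unsatisfied and unit — conflict.
Both values of right lead to a conflict.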